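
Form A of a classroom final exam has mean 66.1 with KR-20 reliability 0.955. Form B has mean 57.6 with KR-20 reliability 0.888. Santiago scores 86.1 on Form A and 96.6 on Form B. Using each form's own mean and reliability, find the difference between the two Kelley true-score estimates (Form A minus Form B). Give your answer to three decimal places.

T̂_A = 0.955(86.1) + 0.045(66.1) = 85.20000
T̂_B = 0.888(96.6) + 0.112(57.6) = 92.23200
T̂_A − T̂_B = -7.03200

-7.032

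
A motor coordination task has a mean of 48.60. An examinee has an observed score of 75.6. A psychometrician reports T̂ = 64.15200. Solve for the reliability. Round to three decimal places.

0.576

T̂ = ρX + (1 − ρ)μ  ⇒  T̂ − μ = ρ(X − μ)
ρ = (T̂ − μ)/(X − μ) = (64.15200 − 48.60) / (75.6 − 48.60) = 15.55200 / 27.00 = 0.57600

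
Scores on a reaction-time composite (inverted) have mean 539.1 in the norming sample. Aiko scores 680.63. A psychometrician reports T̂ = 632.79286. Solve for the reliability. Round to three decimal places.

0.662

T̂ = ρX + (1 − ρ)μ  ⇒  T̂ − μ = ρ(X − μ)
ρ = (T̂ − μ)/(X − μ) = (632.79286 − 539.1) / (680.63 − 539.1) = 93.69286 / 141.53 = 0.66200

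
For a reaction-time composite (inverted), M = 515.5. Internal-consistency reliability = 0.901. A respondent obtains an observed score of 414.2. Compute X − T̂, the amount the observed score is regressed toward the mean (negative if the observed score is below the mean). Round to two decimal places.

-10.03

T̂ = 0.901(414.2) + 0.099(515.5) = 373.1942 + 51.0345 = 424.2287 → 424.229
X − T̂ = 414.2 − 424.229 = -10.029 → -10.03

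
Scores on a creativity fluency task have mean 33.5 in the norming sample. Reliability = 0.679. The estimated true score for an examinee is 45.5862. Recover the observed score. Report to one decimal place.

T̂ = ρX + (1 − ρ)μ  ⇒  X = (T̂ − (1 − ρ)μ) / ρ
X = (45.5862 − 0.321 × 33.5) / 0.679 = (45.5862 − 10.7535) / 0.679 = 34.8327 / 0.679 = 51.300

51.3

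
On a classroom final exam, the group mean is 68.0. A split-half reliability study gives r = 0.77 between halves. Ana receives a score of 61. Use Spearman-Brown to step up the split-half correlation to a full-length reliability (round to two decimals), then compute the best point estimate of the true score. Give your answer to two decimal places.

Spearman-Brown: ρ = 2r/(1 + r) = 2(0.77)/(1 + 0.77) = 1.540/1.77 = 0.8701 → 0.87
Kelley's formula gives T̂ = 0.87·61 + 0.13·68.0 = 53.07 + 8.840 = 61.910.

61.91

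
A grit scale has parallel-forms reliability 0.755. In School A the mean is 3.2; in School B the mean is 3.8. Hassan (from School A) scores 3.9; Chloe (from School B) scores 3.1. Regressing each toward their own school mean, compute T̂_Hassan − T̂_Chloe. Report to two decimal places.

T̂_Hassan = 0.755(3.9) + 0.245(3.2) = 3.7285
T̂_Chloe = 0.755(3.1) + 0.245(3.8) = 3.2715
Difference = 3.7285 − 3.2715 = 0.4570

0.46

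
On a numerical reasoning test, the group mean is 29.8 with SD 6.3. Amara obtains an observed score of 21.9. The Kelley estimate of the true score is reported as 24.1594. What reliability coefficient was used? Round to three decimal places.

0.714

T̂ = ρX + (1 − ρ)μ  ⇒  T̂ − μ = ρ(X − μ)
ρ = (T̂ − μ)/(X − μ) = (24.1594 − 29.8) / (21.9 − 29.8) = -5.6406 / -7.9 = 0.71400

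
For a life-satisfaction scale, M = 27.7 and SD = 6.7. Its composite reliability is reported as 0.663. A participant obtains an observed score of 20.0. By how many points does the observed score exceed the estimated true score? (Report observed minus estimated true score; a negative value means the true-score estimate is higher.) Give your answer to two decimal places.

-2.59

T̂ = ρX + (1 − ρ)μ
  = 0.663 × 20.0 + 0.337 × 27.7
  = 13.2600 + 9.3349
  = 22.5949
  ≈ 22.595
X − T̂ = 20.0 − 22.595 = -2.595 → -2.59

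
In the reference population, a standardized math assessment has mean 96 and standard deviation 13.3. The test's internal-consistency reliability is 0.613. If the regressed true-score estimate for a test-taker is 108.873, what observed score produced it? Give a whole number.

117

T̂ = ρX + (1 − ρ)μ  ⇒  X = (T̂ − (1 − ρ)μ) / ρ
X = (108.873 − 0.387 × 96) / 0.613 = (108.873 − 37.152) / 0.613 = 71.721 / 0.613 = 117.00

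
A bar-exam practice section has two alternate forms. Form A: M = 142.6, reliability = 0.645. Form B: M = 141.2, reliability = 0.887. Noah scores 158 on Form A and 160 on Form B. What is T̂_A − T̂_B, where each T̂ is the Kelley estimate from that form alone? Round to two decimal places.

T̂_A = 0.645(158) + 0.355(142.6) = 152.5330
T̂_B = 0.887(160) + 0.113(141.2) = 157.8756
T̂_A − T̂_B = -5.3426

-5.34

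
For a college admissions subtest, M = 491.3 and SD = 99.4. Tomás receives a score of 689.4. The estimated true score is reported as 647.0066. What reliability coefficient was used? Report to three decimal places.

0.786

T̂ = ρX + (1 − ρ)μ  ⇒  T̂ − μ = ρ(X − μ)
ρ = (T̂ − μ)/(X − μ) = (647.0066 − 491.3) / (689.4 − 491.3) = 155.7066 / 198.1 = 0.78600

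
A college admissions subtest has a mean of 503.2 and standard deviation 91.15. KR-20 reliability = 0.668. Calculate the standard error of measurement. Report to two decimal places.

SEM = SD · √(1 − ρ) = 91.15 × √0.332 = 91.15 × 0.5762 = 52.520

52.52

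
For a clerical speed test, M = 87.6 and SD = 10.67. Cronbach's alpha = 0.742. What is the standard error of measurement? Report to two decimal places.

SEM = SD · √(1 − ρ) = 10.67 × √0.258 = 10.67 × 0.5079 = 5.420

5.42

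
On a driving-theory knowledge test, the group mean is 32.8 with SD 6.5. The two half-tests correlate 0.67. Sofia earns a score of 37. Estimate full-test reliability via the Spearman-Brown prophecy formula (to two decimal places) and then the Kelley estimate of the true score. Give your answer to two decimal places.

Spearman-Brown: ρ = 2r/(1 + r) = 2(0.67)/(1 + 0.67) = 1.340/1.67 = 0.8024 → 0.80
Kelley's formula gives T̂ = 0.80·37 + 0.20·32.8 = 29.60 + 6.560 = 36.160.

36.16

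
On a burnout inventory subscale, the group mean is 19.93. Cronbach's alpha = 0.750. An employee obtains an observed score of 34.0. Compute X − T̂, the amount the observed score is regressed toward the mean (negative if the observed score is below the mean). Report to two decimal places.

3.52

Regress the observed score toward the mean by the unreliability: T̂ = 0.750·34.0 + 0.250·19.93 = 25.5000 + 4.98250 = 30.4825.
X − T̂ = 34.0 − 30.483 = 3.517 → 3.52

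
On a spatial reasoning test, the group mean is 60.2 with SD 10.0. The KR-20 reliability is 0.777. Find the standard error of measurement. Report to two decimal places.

SEM = SD · √(1 − ρ) = 10.0 × √0.223 = 10.0 × 0.4722 = 4.722

4.72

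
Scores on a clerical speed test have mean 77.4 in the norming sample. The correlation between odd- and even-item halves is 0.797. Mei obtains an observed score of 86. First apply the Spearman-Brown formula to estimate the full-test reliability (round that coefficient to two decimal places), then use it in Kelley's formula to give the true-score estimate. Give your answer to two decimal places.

Spearman-Brown: ρ = 2r/(1 + r) = 2(0.797)/(1 + 0.797) = 1.5940/1.797 = 0.8870 → 0.89
T̂ = 0.89(86) + 0.11(77.4) = 76.54 + 8.514 = 85.054 → 85.05

85.05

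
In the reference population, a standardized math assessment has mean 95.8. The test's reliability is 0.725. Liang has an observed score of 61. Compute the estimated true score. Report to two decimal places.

Kelley's formula gives T̂ = 0.725·61 + 0.275·95.8 = 44.225 + 26.3450 = 70.570.

70.57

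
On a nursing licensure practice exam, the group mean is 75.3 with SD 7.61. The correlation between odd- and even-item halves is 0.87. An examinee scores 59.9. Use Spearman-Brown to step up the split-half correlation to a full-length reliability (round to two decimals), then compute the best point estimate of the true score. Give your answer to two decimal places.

60.98

Spearman-Brown: ρ = 2r/(1 + r) = 2(0.87)/(1 + 0.87) = 1.740/1.87 = 0.9305 → 0.93
T̂ = ρX + (1 − ρ)μ
  = 0.93 × 59.9 + 0.07 × 75.3
  = 55.707 + 5.271
  = 60.978
  ≈ 60.98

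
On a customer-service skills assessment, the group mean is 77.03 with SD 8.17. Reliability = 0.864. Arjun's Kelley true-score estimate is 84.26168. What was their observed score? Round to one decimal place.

T̂ = ρX + (1 − ρ)μ  ⇒  X = (T̂ − (1 − ρ)μ) / ρ
X = (84.26168 − 0.136 × 77.03) / 0.864 = (84.26168 − 10.47608) / 0.864 = 73.78560 / 0.864 = 85.400

85.4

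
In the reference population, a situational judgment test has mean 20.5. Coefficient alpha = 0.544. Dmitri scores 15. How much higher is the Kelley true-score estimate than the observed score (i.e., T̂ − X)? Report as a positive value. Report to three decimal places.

2.508

T̂ = 0.544(15) + 0.456(20.5) = 8.160 + 9.3480 = 17.50800 → 17.5080
T̂ − X = 17.5080 − 15 = 2.5080 → 2.508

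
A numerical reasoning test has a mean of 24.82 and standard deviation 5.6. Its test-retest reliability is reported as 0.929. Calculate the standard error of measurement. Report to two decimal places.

SEM = SD · √(1 − ρ) = 5.6 × √0.071 = 5.6 × 0.2665 = 1.492

1.49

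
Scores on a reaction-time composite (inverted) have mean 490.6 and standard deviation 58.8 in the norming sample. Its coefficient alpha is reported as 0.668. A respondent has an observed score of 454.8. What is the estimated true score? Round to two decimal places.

Kelley's formula gives T̂ = 0.668·454.8 + 0.332·490.6 = 303.8064 + 162.8792 = 466.686.

466.69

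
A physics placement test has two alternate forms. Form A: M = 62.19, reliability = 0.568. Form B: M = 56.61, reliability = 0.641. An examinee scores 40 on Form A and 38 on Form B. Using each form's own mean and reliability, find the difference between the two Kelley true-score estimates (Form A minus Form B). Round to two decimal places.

T̂_A = 0.568(40) + 0.432(62.19) = 49.5861
T̂_B = 0.641(38) + 0.359(56.61) = 44.6810
T̂_A − T̂_B = 4.9051

4.91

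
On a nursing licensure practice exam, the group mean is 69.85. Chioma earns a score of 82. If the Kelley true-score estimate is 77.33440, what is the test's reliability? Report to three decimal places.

0.616

T̂ = ρX + (1 − ρ)μ  ⇒  T̂ − μ = ρ(X − μ)
ρ = (T̂ − μ)/(X − μ) = (77.33440 − 69.85) / (82 − 69.85) = 7.48440 / 12.15 = 0.61600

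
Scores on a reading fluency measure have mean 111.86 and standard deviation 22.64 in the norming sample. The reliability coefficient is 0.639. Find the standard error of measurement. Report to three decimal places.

13.603

SEM = SD · √(1 − ρ) = 22.64 × √0.361 = 22.64 × 0.6008 = 13.6029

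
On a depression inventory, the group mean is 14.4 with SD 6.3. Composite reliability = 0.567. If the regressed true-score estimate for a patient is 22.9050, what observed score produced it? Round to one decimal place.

29.4

T̂ = ρX + (1 − ρ)μ  ⇒  X = (T̂ − (1 − ρ)μ) / ρ
X = (22.9050 − 0.433 × 14.4) / 0.567 = (22.9050 − 6.2352) / 0.567 = 16.6698 / 0.567 = 29.400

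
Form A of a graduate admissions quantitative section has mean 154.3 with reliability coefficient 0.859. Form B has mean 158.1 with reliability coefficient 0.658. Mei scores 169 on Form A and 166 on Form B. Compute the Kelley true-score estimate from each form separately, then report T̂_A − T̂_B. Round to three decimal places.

T̂_A = 0.859(169) + 0.141(154.3) = 166.92730
T̂_B = 0.658(166) + 0.342(158.1) = 163.29820
T̂_A − T̂_B = 3.62910

3.629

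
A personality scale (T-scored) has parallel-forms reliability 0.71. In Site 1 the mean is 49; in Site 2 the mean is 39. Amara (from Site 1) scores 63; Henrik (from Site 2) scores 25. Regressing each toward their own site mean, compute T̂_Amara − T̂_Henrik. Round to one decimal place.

29.9

T̂_Amara = 0.71(63) + 0.29(49) = 58.940
T̂_Henrik = 0.71(25) + 0.29(39) = 29.060
Difference = 58.940 − 29.060 = 29.880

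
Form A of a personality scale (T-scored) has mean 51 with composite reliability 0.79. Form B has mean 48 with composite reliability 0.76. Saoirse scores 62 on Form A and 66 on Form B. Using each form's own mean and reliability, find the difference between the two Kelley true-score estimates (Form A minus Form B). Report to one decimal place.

-2.0

T̂_A = 0.79(62) + 0.21(51) = 59.690
T̂_B = 0.76(66) + 0.24(48) = 61.680
T̂_A − T̂_B = -1.990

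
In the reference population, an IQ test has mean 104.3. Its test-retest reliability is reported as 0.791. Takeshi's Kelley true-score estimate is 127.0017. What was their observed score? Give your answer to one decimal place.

133.0

T̂ = ρX + (1 − ρ)μ  ⇒  X = (T̂ − (1 − ρ)μ) / ρ
X = (127.0017 − 0.209 × 104.3) / 0.791 = (127.0017 − 21.7987) / 0.791 = 105.2030 / 0.791 = 133.000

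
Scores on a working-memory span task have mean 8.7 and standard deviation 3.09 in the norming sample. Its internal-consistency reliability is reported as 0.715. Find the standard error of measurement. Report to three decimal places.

1.650

SEM = SD · √(1 − ρ) = 3.09 × √0.285 = 3.09 × 0.5339 = 1.6496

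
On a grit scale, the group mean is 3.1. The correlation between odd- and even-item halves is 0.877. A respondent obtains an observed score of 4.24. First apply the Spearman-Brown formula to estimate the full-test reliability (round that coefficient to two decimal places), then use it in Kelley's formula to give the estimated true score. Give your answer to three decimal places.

4.160

Spearman-Brown: ρ = 2r/(1 + r) = 2(0.877)/(1 + 0.877) = 1.7540/1.877 = 0.9345 → 0.93
T̂ = 0.93(4.24) + 0.07(3.1) = 3.9432 + 0.217 = 4.1602 → 4.160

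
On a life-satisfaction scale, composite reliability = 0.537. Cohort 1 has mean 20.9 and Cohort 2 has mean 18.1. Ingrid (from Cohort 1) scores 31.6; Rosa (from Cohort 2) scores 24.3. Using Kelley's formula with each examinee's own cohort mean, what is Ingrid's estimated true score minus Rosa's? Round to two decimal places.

5.22

T̂_Ingrid = 0.537(31.6) + 0.463(20.9) = 26.6459
T̂_Rosa = 0.537(24.3) + 0.463(18.1) = 21.4294
Difference = 26.6459 − 21.4294 = 5.2165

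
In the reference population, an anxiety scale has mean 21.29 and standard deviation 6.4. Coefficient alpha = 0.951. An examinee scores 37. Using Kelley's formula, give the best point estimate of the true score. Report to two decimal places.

T̂ = 0.951(37) + 0.049(21.29) = 35.187 + 1.04321 = 36.230 → 36.23

36.23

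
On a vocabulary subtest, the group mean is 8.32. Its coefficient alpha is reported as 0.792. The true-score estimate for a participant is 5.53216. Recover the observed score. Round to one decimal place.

T̂ = ρX + (1 − ρ)μ  ⇒  X = (T̂ − (1 − ρ)μ) / ρ
X = (5.53216 − 0.208 × 8.32) / 0.792 = (5.53216 − 1.73056) / 0.792 = 3.80160 / 0.792 = 4.800

4.8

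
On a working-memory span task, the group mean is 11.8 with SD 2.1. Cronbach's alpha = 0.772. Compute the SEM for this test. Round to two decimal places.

SEM = SD · √(1 − ρ) = 2.1 × √0.228 = 2.1 × 0.4775 = 1.003

1.00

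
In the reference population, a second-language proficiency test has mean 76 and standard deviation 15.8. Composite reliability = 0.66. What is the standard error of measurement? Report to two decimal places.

SEM = SD · √(1 − ρ) = 15.8 × √0.34 = 15.8 × 0.5831 = 9.213

9.21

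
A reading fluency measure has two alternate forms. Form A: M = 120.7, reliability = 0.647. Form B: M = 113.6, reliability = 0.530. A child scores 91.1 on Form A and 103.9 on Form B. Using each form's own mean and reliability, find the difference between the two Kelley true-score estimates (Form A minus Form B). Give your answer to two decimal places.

T̂_A = 0.647(91.1) + 0.353(120.7) = 101.5488
T̂_B = 0.530(103.9) + 0.470(113.6) = 108.4590
T̂_A − T̂_B = -6.9102

-6.91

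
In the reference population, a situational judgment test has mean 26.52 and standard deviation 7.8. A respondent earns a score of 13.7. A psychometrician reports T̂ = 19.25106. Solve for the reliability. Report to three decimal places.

T̂ = ρX + (1 − ρ)μ  ⇒  T̂ − μ = ρ(X − μ)
ρ = (T̂ − μ)/(X − μ) = (19.25106 − 26.52) / (13.7 − 26.52) = -7.26894 / -12.82 = 0.56700

0.567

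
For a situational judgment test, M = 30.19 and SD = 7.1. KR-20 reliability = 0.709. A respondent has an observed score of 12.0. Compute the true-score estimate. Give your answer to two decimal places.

17.29

T̂ = ρX + (1 − ρ)μ
  = 0.709 × 12.0 + 0.291 × 30.19
  = 8.5080 + 8.78529
  = 17.293
  ≈ 17.29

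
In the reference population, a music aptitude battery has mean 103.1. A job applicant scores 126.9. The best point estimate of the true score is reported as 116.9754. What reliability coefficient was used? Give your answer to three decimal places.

T̂ = ρX + (1 − ρ)μ  ⇒  T̂ − μ = ρ(X − μ)
ρ = (T̂ − μ)/(X − μ) = (116.9754 − 103.1) / (126.9 − 103.1) = 13.8754 / 23.8 = 0.58300

0.583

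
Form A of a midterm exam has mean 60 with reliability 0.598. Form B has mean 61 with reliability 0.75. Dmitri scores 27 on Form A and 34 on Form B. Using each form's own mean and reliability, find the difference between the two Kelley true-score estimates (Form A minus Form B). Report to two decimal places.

T̂_A = 0.598(27) + 0.402(60) = 40.2660
T̂_B = 0.75(34) + 0.25(61) = 40.7500
T̂_A − T̂_B = -0.4840

-0.48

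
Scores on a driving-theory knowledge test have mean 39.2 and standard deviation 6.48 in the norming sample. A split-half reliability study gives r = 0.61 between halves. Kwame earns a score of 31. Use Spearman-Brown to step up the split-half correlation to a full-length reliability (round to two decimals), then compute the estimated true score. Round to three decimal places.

Spearman-Brown: ρ = 2r/(1 + r) = 2(0.61)/(1 + 0.61) = 1.220/1.61 = 0.7578 → 0.76
T̂ = ρX + (1 − ρ)μ
  = 0.76 × 31 + 0.24 × 39.2
  = 23.56 + 9.408
  = 32.9680
  ≈ 32.968

32.968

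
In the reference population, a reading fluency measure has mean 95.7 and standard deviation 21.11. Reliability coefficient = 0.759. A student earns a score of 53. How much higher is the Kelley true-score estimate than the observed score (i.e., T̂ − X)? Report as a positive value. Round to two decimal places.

10.29

T̂ = ρX + (1 − ρ)μ
  = 0.759 × 53 + 0.241 × 95.7
  = 40.227 + 23.0637
  = 63.2907
  ≈ 63.291
T̂ − X = 63.291 − 53 = 10.291 → 10.29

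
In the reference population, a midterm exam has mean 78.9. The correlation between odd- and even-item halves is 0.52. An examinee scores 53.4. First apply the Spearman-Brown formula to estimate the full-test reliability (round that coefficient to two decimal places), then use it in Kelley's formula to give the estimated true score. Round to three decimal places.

61.560

Spearman-Brown: ρ = 2r/(1 + r) = 2(0.52)/(1 + 0.52) = 1.040/1.52 = 0.6842 → 0.68
Kelley's formula gives T̂ = 0.68·53.4 + 0.32·78.9 = 36.312 + 25.248 = 61.5600.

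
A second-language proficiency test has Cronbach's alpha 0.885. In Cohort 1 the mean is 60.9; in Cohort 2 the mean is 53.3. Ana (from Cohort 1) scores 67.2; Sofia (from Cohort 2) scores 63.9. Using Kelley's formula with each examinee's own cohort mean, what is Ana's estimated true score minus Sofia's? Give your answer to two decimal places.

T̂_Ana = 0.885(67.2) + 0.115(60.9) = 66.4755
T̂_Sofia = 0.885(63.9) + 0.115(53.3) = 62.6810
Difference = 66.4755 − 62.6810 = 3.7945

3.79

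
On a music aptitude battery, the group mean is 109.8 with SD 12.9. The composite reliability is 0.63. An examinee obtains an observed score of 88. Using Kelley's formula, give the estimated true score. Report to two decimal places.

96.07

T̂ = ρX + (1 − ρ)μ
  = 0.63 × 88 + 0.37 × 109.8
  = 55.44 + 40.626
  = 96.066
  ≈ 96.07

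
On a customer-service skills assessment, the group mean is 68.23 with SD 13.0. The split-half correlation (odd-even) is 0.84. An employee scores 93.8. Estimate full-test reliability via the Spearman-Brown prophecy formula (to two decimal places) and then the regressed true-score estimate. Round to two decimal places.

Spearman-Brown: ρ = 2r/(1 + r) = 2(0.84)/(1 + 0.84) = 1.680/1.84 = 0.9130 → 0.91
T̂ = 0.91(93.8) + 0.09(68.23) = 85.358 + 6.1407 = 91.499 → 91.50

91.50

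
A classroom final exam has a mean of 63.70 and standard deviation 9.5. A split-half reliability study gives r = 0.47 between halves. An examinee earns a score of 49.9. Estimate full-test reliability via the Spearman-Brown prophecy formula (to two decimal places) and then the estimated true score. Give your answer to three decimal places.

54.868

Spearman-Brown: ρ = 2r/(1 + r) = 2(0.47)/(1 + 0.47) = 0.940/1.47 = 0.6395 → 0.64
T̂ = ρX + (1 − ρ)μ
  = 0.64 × 49.9 + 0.36 × 63.70
  = 31.936 + 22.9320
  = 54.8680
  ≈ 54.868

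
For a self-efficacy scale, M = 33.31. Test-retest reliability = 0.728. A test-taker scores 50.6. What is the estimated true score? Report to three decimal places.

Kelley's formula gives T̂ = 0.728·50.6 + 0.272·33.31 = 36.8368 + 9.06032 = 45.8971.

45.897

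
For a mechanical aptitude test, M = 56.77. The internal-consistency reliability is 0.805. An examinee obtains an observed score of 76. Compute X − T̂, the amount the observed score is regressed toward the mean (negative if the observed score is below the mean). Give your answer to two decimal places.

T̂ = 0.805(76) + 0.195(56.77) = 61.180 + 11.07015 = 72.2502 → 72.250
X − T̂ = 76 − 72.250 = 3.750 → 3.75

3.75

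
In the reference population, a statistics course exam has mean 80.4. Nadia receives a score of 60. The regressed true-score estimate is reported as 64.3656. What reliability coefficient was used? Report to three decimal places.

0.786

T̂ = ρX + (1 − ρ)μ  ⇒  T̂ − μ = ρ(X − μ)
ρ = (T̂ − μ)/(X − μ) = (64.3656 − 80.4) / (60 − 80.4) = -16.0344 / -20.4 = 0.78600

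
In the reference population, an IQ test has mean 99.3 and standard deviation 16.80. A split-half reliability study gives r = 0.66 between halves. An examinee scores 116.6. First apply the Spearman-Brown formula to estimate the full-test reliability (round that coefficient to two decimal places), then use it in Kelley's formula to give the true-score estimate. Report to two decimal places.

113.14

Spearman-Brown: ρ = 2r/(1 + r) = 2(0.66)/(1 + 0.66) = 1.320/1.66 = 0.7952 → 0.80
T̂ = 0.80(116.6) + 0.20(99.3) = 93.280 + 19.860 = 113.140 → 113.14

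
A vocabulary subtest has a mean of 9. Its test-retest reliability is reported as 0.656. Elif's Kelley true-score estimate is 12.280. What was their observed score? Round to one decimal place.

14.0

T̂ = ρX + (1 − ρ)μ  ⇒  X = (T̂ − (1 − ρ)μ) / ρ
X = (12.280 − 0.344 × 9) / 0.656 = (12.280 − 3.096) / 0.656 = 9.184 / 0.656 = 14.000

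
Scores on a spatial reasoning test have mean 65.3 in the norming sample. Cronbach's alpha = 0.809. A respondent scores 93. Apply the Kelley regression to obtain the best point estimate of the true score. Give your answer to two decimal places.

87.71

T̂ = 0.809(93) + 0.191(65.3) = 75.237 + 12.4723 = 87.709 → 87.71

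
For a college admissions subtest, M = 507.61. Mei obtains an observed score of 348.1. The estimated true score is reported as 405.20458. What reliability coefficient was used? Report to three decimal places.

T̂ = ρX + (1 − ρ)μ  ⇒  T̂ − μ = ρ(X − μ)
ρ = (T̂ − μ)/(X − μ) = (405.20458 − 507.61) / (348.1 − 507.61) = -102.40542 / -159.51 = 0.64200

0.642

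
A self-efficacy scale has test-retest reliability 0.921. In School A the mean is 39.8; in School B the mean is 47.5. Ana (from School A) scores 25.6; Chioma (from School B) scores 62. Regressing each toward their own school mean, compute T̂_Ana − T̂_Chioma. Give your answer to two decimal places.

T̂_Ana = 0.921(25.6) + 0.079(39.8) = 26.7218
T̂_Chioma = 0.921(62) + 0.079(47.5) = 60.8545
Difference = 26.7218 − 60.8545 = -34.1327

-34.13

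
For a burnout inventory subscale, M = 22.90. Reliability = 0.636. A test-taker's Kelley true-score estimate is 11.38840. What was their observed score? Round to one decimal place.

4.8

T̂ = ρX + (1 − ρ)μ  ⇒  X = (T̂ − (1 − ρ)μ) / ρ
X = (11.38840 − 0.364 × 22.90) / 0.636 = (11.38840 − 8.33560) / 0.636 = 3.05280 / 0.636 = 4.800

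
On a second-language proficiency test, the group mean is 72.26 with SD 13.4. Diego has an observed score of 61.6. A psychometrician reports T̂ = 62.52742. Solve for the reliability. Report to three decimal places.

T̂ = ρX + (1 − ρ)μ  ⇒  T̂ − μ = ρ(X − μ)
ρ = (T̂ − μ)/(X − μ) = (62.52742 − 72.26) / (61.6 − 72.26) = -9.73258 / -10.66 = 0.91300

0.913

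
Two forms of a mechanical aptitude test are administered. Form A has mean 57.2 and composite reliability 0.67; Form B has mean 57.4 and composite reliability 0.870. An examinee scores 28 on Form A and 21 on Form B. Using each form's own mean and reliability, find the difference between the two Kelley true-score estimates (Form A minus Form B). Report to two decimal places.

11.90

T̂_A = 0.67(28) + 0.33(57.2) = 37.6360
T̂_B = 0.870(21) + 0.130(57.4) = 25.7320
T̂_A − T̂_B = 11.9040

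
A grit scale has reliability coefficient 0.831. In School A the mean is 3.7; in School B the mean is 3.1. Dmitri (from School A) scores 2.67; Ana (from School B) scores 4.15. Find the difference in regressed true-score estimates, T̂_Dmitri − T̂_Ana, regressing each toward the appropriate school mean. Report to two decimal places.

T̂_Dmitri = 0.831(2.67) + 0.169(3.7) = 2.8441
T̂_Ana = 0.831(4.15) + 0.169(3.1) = 3.9726
Difference = 2.8441 − 3.9726 = -1.1285

-1.13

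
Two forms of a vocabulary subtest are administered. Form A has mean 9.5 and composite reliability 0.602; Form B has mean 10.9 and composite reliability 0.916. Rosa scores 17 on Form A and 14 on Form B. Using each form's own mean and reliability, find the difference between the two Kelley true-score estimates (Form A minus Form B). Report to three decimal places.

T̂_A = 0.602(17) + 0.398(9.5) = 14.01500
T̂_B = 0.916(14) + 0.084(10.9) = 13.73960
T̂_A − T̂_B = 0.27540

0.275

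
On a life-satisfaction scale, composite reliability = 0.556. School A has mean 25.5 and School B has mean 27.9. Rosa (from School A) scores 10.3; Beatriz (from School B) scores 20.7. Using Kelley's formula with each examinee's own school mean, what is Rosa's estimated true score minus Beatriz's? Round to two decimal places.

-6.85

T̂_Rosa = 0.556(10.3) + 0.444(25.5) = 17.0488
T̂_Beatriz = 0.556(20.7) + 0.444(27.9) = 23.8968
Difference = 17.0488 − 23.8968 = -6.8480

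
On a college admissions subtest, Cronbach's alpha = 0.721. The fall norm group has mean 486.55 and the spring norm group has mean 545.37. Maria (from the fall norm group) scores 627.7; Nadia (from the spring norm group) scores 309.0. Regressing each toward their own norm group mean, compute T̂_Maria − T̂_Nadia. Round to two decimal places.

T̂_Maria = 0.721(627.7) + 0.279(486.55) = 588.3192
T̂_Nadia = 0.721(309.0) + 0.279(545.37) = 374.9472
Difference = 588.3192 − 374.9472 = 213.3719

213.37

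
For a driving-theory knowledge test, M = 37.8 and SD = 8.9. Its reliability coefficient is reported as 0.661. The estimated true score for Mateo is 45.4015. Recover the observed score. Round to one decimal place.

T̂ = ρX + (1 − ρ)μ  ⇒  X = (T̂ − (1 − ρ)μ) / ρ
X = (45.4015 − 0.339 × 37.8) / 0.661 = (45.4015 − 12.8142) / 0.661 = 32.5873 / 0.661 = 49.300

49.3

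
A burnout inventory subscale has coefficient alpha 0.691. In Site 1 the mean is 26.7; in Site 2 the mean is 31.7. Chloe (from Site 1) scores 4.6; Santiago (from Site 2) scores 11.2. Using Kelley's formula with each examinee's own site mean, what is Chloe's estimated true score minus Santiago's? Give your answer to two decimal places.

T̂_Chloe = 0.691(4.6) + 0.309(26.7) = 11.4289
T̂_Santiago = 0.691(11.2) + 0.309(31.7) = 17.5345
Difference = 11.4289 − 17.5345 = -6.1056

-6.11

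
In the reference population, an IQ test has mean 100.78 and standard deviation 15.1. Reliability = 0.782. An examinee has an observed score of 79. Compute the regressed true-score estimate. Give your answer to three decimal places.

T̂ = 0.782(79) + 0.218(100.78) = 61.778 + 21.97004 = 83.7480 → 83.748

83.748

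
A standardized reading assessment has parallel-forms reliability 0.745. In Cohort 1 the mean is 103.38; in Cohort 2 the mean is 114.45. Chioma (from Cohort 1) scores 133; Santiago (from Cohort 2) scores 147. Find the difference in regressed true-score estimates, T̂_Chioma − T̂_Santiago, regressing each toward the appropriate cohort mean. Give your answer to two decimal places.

-13.25

T̂_Chioma = 0.745(133) + 0.255(103.38) = 125.4469
T̂_Santiago = 0.745(147) + 0.255(114.45) = 138.6997
Difference = 125.4469 − 138.6997 = -13.2528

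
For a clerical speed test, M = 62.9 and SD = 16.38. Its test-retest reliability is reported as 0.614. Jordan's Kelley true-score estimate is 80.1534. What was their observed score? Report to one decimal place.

91.0

T̂ = ρX + (1 − ρ)μ  ⇒  X = (T̂ − (1 − ρ)μ) / ρ
X = (80.1534 − 0.386 × 62.9) / 0.614 = (80.1534 − 24.2794) / 0.614 = 55.8740 / 0.614 = 91.000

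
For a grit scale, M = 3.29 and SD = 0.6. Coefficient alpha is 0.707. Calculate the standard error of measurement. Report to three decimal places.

SEM = SD · √(1 − ρ) = 0.6 × √0.293 = 0.6 × 0.5413 = 0.3248

0.325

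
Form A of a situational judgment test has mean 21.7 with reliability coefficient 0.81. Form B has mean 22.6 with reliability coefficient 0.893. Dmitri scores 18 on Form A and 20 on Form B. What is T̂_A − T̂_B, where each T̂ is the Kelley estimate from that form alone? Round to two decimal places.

-1.58

T̂_A = 0.81(18) + 0.19(21.7) = 18.7030
T̂_B = 0.893(20) + 0.107(22.6) = 20.2782
T̂_A − T̂_B = -1.5752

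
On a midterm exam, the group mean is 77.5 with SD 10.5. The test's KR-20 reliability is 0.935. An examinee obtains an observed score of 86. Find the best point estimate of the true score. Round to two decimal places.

Kelley's formula gives T̂ = 0.935·86 + 0.065·77.5 = 80.410 + 5.0375 = 85.448.

85.45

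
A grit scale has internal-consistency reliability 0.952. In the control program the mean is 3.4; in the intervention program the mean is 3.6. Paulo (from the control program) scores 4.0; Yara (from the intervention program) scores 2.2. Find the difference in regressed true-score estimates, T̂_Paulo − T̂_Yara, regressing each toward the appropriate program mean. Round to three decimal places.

1.704

T̂_Paulo = 0.952(4.0) + 0.048(3.4) = 3.97120
T̂_Yara = 0.952(2.2) + 0.048(3.6) = 2.26720
Difference = 3.97120 − 2.26720 = 1.70400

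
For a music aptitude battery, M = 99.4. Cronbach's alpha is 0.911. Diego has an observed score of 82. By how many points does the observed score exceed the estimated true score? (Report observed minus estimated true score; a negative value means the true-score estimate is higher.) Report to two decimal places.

Weight the observed score by reliability and the mean by (1 − reliability): T̂ = 0.911·82 + 0.089·99.4 = 74.702 + 8.8466 = 83.5486.
X − T̂ = 82 − 83.549 = -1.549 → -1.55

-1.55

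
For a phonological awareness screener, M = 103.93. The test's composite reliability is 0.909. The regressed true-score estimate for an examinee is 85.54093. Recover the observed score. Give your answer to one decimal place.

T̂ = ρX + (1 − ρ)μ  ⇒  X = (T̂ − (1 − ρ)μ) / ρ
X = (85.54093 − 0.091 × 103.93) / 0.909 = (85.54093 − 9.45763) / 0.909 = 76.08330 / 0.909 = 83.700

83.7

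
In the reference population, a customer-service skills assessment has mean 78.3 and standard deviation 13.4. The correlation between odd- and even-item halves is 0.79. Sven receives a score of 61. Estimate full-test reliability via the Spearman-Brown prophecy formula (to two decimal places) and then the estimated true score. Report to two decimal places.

Spearman-Brown: ρ = 2r/(1 + r) = 2(0.79)/(1 + 0.79) = 1.580/1.79 = 0.8827 → 0.88
T̂ = ρX + (1 − ρ)μ
  = 0.88 × 61 + 0.12 × 78.3
  = 53.68 + 9.396
  = 63.076
  ≈ 63.08

63.08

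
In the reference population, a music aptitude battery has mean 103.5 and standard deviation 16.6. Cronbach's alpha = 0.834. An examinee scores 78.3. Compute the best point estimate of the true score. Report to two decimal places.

Regress the observed score toward the mean by the unreliability: T̂ = 0.834·78.3 + 0.166·103.5 = 65.3022 + 17.1810 = 82.483.

82.48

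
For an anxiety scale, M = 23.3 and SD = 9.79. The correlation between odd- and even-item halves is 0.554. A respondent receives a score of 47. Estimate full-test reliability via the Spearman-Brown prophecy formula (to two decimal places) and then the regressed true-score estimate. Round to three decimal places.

Spearman-Brown: ρ = 2r/(1 + r) = 2(0.554)/(1 + 0.554) = 1.1080/1.554 = 0.7130 → 0.71
T̂ = ρX + (1 − ρ)μ
  = 0.71 × 47 + 0.29 × 23.3
  = 33.37 + 6.757
  = 40.1270
  ≈ 40.127

40.127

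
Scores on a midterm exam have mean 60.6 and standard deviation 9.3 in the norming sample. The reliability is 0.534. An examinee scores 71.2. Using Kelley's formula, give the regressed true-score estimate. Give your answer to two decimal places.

Kelley's formula gives T̂ = 0.534·71.2 + 0.466·60.6 = 38.0208 + 28.2396 = 66.260.

66.26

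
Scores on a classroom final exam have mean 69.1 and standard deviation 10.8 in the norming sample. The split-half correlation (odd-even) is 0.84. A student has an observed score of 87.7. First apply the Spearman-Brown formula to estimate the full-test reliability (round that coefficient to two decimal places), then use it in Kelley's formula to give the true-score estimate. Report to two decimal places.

86.03

Spearman-Brown: ρ = 2r/(1 + r) = 2(0.84)/(1 + 0.84) = 1.680/1.84 = 0.9130 → 0.91
Weight the observed score by reliability and the mean by (1 − reliability): T̂ = 0.91·87.7 + 0.09·69.1 = 79.807 + 6.219 = 86.026.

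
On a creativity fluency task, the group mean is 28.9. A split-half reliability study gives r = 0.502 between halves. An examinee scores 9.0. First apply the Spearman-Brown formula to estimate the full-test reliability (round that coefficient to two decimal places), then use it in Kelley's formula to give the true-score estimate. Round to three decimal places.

Spearman-Brown: ρ = 2r/(1 + r) = 2(0.502)/(1 + 0.502) = 1.0040/1.502 = 0.6684 → 0.67
T̂ = ρX + (1 − ρ)μ
  = 0.67 × 9.0 + 0.33 × 28.9
  = 6.030 + 9.537
  = 15.5670
  ≈ 15.567

15.567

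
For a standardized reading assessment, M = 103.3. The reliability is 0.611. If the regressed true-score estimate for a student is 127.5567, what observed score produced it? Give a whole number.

143

T̂ = ρX + (1 − ρ)μ  ⇒  X = (T̂ − (1 − ρ)μ) / ρ
X = (127.5567 − 0.389 × 103.3) / 0.611 = (127.5567 − 40.1837) / 0.611 = 87.3730 / 0.611 = 143.00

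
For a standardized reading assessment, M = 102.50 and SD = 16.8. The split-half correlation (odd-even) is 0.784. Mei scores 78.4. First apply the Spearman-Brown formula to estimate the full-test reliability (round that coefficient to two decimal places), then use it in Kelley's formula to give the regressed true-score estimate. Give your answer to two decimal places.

Spearman-Brown: ρ = 2r/(1 + r) = 2(0.784)/(1 + 0.784) = 1.5680/1.784 = 0.8789 → 0.88
Regress the observed score toward the mean by the unreliability: T̂ = 0.88·78.4 + 0.12·102.50 = 68.992 + 12.3000 = 81.292.

81.29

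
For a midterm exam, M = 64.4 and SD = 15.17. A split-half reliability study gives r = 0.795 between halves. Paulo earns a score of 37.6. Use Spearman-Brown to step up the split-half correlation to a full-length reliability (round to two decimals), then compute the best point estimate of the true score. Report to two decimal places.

Spearman-Brown: ρ = 2r/(1 + r) = 2(0.795)/(1 + 0.795) = 1.5900/1.795 = 0.8858 → 0.89
Weight the observed score by reliability and the mean by (1 − reliability): T̂ = 0.89·37.6 + 0.11·64.4 = 33.464 + 7.084 = 40.548.

40.55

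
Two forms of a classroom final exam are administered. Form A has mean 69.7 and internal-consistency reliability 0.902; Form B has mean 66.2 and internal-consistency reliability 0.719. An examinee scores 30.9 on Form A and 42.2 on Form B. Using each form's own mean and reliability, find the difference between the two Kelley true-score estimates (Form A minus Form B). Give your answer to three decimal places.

-14.242

T̂_A = 0.902(30.9) + 0.098(69.7) = 34.70240
T̂_B = 0.719(42.2) + 0.281(66.2) = 48.94400
T̂_A − T̂_B = -14.24160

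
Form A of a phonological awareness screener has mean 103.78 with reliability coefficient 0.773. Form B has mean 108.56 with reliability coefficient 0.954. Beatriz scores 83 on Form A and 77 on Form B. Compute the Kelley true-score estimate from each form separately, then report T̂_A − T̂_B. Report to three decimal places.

9.265

T̂_A = 0.773(83) + 0.227(103.78) = 87.71706
T̂_B = 0.954(77) + 0.046(108.56) = 78.45176
T̂_A − T̂_B = 9.26530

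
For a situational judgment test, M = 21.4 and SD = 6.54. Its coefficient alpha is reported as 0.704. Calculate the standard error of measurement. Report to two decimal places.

SEM = SD · √(1 − ρ) = 6.54 × √0.296 = 6.54 × 0.5441 = 3.558

3.56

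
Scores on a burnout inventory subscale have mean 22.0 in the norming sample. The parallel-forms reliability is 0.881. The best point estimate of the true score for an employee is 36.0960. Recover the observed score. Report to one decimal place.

T̂ = ρX + (1 − ρ)μ  ⇒  X = (T̂ − (1 − ρ)μ) / ρ
X = (36.0960 − 0.119 × 22.0) / 0.881 = (36.0960 − 2.6180) / 0.881 = 33.4780 / 0.881 = 38.000

38.0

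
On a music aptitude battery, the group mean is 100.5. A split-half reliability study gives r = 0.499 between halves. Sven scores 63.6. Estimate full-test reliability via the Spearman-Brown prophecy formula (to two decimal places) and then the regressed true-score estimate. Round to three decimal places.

75.777

Spearman-Brown: ρ = 2r/(1 + r) = 2(0.499)/(1 + 0.499) = 0.9980/1.499 = 0.6658 → 0.67
T̂ = ρX + (1 − ρ)μ
  = 0.67 × 63.6 + 0.33 × 100.5
  = 42.612 + 33.165
  = 75.7770
  ≈ 75.777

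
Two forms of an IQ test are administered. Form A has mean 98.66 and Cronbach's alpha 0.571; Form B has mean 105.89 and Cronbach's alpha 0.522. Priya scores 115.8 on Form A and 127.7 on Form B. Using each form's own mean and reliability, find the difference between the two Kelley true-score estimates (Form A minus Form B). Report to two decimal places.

-8.83

T̂_A = 0.571(115.8) + 0.429(98.66) = 108.4469
T̂_B = 0.522(127.7) + 0.478(105.89) = 117.2748
T̂_A − T̂_B = -8.8279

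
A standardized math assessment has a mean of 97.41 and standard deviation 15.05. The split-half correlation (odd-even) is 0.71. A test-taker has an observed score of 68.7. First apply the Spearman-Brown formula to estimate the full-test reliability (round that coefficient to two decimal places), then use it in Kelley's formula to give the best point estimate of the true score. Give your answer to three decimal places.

73.581

Spearman-Brown: ρ = 2r/(1 + r) = 2(0.71)/(1 + 0.71) = 1.420/1.71 = 0.8304 → 0.83
T̂ = ρX + (1 − ρ)μ
  = 0.83 × 68.7 + 0.17 × 97.41
  = 57.021 + 16.5597
  = 73.5807
  ≈ 73.581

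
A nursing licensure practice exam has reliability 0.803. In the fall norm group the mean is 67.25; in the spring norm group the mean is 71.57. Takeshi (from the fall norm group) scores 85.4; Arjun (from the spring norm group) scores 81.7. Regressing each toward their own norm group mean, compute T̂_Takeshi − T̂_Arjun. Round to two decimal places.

T̂_Takeshi = 0.803(85.4) + 0.197(67.25) = 81.8245
T̂_Arjun = 0.803(81.7) + 0.197(71.57) = 79.7044
Difference = 81.8245 − 79.7044 = 2.1201

2.12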